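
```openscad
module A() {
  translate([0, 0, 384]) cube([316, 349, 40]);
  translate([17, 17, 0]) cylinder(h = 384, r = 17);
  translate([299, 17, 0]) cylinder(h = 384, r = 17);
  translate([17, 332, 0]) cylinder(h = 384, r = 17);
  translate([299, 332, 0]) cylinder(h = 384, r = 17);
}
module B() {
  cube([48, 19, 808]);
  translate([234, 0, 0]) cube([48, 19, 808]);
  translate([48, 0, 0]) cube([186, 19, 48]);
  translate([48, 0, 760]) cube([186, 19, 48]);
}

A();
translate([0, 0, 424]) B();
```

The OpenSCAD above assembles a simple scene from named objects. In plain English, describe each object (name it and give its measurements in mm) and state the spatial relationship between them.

A is a simple wooden stool: a rectangular seat 316 mm (x) by 349 mm (y), 40 mm thick, top face at z = 424 mm, on four round legs, each 34 mm in diameter. The legs rest on z = 0, each leg's axis is inset half a diameter from the nearest pair of seat edges (so the leg's bounding box is flush with the corner).

B is a picture frame with a 186×712 mm rectangular opening (x by z) and a uniform 48 mm border on every side. Frame depth is 19 mm along y. It is built from two vertical stiles running the full outside height and two horizontal rails spanning the gap between the stiles.

The picture frame is on top of the stool.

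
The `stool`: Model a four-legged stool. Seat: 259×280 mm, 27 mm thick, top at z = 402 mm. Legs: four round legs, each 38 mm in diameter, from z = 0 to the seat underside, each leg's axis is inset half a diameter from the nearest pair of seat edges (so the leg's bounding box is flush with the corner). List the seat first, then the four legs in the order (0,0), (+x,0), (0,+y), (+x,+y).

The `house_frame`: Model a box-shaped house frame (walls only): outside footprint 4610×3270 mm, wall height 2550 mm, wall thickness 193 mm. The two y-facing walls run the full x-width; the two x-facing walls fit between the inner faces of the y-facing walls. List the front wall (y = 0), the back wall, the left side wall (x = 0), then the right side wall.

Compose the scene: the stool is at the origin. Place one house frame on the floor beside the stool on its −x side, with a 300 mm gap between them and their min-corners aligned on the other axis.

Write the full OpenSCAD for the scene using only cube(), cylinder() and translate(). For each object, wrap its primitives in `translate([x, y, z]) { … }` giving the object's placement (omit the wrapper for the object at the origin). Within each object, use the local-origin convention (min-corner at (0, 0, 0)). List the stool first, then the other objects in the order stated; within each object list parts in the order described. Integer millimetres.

translate([0, 0, 375]) cube([259, 280, 27]);
translate([19, 19, 0]) cylinder(h = 375, r = 19);
translate([240, 19, 0]) cylinder(h = 375, r = 19);
translate([19, 261, 0]) cylinder(h = 375, r = 19);
translate([240, 261, 0]) cylinder(h = 375, r = 19);
translate([-4910, 0, 0]) {
  cube([4610, 193, 2550]);
  translate([0, 3077, 0]) cube([4610, 193, 2550]);
  translate([0, 193, 0]) cube([193, 2884, 2550]);
  translate([4417, 193, 0]) cube([193, 2884, 2550]);
}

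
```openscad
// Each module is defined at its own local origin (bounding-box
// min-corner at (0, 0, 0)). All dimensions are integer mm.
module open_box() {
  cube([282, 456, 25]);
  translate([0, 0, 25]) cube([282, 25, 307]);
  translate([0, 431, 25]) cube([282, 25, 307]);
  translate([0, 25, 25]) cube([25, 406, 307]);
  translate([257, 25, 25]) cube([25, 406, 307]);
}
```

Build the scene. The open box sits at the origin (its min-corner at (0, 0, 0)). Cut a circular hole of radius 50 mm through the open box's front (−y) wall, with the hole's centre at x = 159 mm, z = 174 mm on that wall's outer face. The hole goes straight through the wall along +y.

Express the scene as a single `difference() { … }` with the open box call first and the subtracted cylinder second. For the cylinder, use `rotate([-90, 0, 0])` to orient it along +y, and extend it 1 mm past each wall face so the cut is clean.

difference() {
  open_box();
  translate([159, -1, 174]) rotate([-90, 0, 0]) cylinder(h = 27, r = 50);
}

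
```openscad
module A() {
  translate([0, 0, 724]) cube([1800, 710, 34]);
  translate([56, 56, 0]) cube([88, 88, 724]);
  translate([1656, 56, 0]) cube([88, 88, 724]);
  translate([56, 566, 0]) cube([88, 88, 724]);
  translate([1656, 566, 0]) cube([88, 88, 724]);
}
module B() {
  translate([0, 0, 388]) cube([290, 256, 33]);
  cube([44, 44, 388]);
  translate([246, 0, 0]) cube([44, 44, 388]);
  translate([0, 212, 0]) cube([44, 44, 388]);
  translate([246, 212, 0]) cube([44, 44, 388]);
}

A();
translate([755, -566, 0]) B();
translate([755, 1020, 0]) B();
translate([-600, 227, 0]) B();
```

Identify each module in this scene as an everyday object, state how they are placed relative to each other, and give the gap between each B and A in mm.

Each stool's nearest face is 310 mm from the table's bounding box.

A is a table. B is a stool. Three stools sit around the table at the −y, +y, −x sides. The gap between each stool and the table is 310 mm.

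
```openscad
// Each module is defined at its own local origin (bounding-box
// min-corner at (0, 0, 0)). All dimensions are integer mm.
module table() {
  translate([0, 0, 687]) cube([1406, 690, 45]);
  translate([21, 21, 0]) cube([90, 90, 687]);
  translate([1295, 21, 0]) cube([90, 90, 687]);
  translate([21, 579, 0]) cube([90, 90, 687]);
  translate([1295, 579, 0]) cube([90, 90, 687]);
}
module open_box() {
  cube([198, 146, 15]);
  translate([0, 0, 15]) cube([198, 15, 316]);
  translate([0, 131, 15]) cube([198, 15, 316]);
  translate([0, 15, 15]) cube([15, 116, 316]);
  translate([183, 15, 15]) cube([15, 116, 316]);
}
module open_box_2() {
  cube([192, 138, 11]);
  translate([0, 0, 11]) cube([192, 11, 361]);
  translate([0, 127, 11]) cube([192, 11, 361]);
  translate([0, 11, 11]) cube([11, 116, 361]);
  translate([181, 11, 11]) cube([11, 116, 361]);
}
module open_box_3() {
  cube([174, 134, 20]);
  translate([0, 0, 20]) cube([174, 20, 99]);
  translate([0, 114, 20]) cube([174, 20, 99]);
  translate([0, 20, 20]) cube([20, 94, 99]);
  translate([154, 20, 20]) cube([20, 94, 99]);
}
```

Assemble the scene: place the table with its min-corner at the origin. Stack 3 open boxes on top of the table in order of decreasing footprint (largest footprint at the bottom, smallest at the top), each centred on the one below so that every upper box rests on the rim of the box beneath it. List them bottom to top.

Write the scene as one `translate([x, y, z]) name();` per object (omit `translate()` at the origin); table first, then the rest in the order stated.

table();
translate([604, 272, 732]) open_box();
translate([607, 276, 1063]) open_box_2();
translate([616, 278, 1435]) open_box_3();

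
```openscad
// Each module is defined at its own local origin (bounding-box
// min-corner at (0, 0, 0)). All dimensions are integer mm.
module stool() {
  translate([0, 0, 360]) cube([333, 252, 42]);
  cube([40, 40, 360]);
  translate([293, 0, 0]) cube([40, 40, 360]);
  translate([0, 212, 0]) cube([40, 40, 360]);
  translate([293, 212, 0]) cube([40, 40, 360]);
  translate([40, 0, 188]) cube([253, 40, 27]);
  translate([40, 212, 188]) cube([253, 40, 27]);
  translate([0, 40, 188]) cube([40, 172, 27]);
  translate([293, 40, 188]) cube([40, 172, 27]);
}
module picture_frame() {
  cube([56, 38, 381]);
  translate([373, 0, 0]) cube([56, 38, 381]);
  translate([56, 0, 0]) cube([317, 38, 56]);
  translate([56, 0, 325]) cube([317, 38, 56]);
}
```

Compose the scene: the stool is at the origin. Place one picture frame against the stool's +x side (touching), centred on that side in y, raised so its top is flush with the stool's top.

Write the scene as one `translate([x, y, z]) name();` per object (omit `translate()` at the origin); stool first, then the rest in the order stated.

stool();
translate([333, 107, 21]) picture_frame();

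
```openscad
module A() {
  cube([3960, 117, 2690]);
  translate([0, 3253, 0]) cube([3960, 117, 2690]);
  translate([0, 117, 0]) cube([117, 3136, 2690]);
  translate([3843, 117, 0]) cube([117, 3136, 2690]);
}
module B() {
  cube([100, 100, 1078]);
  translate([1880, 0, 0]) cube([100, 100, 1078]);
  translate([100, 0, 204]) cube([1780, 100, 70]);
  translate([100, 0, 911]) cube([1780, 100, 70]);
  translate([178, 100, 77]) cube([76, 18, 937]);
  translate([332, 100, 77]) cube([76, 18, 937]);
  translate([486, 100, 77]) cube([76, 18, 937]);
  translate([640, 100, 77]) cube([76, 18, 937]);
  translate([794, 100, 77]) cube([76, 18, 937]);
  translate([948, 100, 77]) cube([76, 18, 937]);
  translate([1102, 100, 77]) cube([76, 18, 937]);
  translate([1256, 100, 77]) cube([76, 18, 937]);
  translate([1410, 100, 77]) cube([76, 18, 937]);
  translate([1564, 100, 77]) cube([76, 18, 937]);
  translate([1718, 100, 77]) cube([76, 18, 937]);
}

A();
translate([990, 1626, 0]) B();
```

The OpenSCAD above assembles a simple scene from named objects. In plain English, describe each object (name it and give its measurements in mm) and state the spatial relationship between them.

A is a box-shaped house frame (walls only): outside footprint 3960×3370 mm, wall height 2690 mm, wall thickness 117 mm. The two y-facing walls run the full x-width; the two x-facing walls fit between the inner faces of the y-facing walls.

B is a fence section. Two 100×100 mm posts, 1078 mm tall, stand on the floor with a clear span of 1780 mm between their inner faces. Two horizontal rails of 100×70 mm section span the gap between the posts with their undersides at z = 204 mm and z = 911 mm, flush with the posts' −y face. 11 pickets, each 76 mm wide, 18 mm thick and 937 mm tall, are fixed to the +y face of the rails with their bottoms at z = 77 mm, evenly spaced across the span with equal gaps (rounded down to the nearest mm) at the −x end and between each pair — any rounding remainder accumulates at the +x end.

The fence section sits inside the house frame, centred.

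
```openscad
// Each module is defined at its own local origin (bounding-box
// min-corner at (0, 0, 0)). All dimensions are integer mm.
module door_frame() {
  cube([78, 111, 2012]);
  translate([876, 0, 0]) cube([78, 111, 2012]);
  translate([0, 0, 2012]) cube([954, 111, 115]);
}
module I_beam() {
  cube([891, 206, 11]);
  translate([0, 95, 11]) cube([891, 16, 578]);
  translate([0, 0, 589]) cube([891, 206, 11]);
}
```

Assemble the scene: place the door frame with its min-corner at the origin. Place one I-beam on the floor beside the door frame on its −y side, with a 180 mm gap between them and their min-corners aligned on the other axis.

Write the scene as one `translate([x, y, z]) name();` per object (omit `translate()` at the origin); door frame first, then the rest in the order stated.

door_frame();
translate([0, -386, 0]) I_beam();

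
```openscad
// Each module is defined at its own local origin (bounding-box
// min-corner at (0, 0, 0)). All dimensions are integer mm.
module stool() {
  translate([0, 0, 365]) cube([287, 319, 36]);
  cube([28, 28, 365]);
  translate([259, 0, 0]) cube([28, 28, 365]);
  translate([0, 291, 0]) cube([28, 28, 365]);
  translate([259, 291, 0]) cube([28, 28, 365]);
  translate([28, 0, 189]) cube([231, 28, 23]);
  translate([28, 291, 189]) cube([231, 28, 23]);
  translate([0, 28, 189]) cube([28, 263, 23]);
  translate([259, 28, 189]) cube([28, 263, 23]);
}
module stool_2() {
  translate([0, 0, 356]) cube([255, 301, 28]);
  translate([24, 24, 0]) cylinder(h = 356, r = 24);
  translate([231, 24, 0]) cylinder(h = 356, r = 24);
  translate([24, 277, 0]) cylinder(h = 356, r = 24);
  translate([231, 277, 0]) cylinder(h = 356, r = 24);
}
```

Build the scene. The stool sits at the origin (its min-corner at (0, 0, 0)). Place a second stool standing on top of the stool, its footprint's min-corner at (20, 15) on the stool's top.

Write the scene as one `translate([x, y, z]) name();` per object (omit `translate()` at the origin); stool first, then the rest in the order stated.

stool();
translate([20, 15, 401]) stool_2();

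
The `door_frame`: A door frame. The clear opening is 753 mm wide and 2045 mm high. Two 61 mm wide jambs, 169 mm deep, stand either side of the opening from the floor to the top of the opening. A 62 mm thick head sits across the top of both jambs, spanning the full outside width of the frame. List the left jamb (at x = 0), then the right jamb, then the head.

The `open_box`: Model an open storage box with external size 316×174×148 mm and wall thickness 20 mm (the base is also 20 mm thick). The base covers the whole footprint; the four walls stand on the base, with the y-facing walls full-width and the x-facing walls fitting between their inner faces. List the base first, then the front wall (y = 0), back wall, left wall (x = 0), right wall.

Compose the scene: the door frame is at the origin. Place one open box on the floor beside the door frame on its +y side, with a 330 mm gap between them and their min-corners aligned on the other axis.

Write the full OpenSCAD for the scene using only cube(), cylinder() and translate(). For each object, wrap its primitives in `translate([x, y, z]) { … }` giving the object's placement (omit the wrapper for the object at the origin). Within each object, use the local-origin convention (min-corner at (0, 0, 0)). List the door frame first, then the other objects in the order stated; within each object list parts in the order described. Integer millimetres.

cube([61, 169, 2045]);
translate([814, 0, 0]) cube([61, 169, 2045]);
translate([0, 0, 2045]) cube([875, 169, 62]);
translate([0, 499, 0]) {
  cube([316, 174, 20]);
  translate([0, 0, 20]) cube([316, 20, 128]);
  translate([0, 154, 20]) cube([316, 20, 128]);
  translate([0, 20, 20]) cube([20, 134, 128]);
  translate([296, 20, 20]) cube([20, 134, 128]);
}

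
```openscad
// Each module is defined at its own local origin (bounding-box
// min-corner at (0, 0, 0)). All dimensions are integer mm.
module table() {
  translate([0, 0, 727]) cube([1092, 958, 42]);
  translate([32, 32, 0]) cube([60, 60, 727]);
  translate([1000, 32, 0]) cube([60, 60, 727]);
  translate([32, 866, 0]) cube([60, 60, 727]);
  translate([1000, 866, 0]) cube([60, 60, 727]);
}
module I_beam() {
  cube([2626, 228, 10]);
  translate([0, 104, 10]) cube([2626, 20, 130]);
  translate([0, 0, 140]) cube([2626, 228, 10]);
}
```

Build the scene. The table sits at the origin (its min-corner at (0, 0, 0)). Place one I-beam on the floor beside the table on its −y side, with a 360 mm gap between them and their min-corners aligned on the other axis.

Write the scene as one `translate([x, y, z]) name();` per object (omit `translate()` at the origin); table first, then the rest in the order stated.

table();
translate([0, -588, 0]) I_beam();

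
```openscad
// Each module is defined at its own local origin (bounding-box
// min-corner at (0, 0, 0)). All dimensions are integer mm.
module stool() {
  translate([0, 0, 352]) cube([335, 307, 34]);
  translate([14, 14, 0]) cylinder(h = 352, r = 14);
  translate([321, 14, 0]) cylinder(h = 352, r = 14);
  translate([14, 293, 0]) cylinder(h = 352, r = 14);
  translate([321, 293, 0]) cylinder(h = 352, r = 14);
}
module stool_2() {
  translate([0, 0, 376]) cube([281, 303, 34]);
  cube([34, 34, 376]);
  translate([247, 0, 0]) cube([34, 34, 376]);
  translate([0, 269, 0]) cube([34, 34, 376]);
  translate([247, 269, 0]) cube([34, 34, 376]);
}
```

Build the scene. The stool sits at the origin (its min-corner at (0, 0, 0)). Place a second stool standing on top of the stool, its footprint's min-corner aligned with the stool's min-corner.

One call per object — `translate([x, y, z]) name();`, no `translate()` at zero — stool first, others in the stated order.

stool();
translate([0, 0, 386]) stool_2();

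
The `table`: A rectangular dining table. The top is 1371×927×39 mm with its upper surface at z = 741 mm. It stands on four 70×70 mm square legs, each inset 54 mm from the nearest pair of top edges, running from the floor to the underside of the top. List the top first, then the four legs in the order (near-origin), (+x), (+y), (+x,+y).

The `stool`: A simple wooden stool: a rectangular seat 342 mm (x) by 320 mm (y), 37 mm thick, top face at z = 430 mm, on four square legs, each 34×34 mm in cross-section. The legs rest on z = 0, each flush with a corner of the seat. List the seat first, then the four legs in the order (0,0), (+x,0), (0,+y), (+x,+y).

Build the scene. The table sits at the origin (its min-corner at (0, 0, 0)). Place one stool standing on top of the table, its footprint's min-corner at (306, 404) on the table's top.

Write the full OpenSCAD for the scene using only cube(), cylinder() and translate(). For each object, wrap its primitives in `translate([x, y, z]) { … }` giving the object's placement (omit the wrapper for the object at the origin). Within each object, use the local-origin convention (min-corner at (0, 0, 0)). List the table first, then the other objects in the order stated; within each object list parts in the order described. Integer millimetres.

translate([0, 0, 702]) cube([1371, 927, 39]);
translate([54, 54, 0]) cube([70, 70, 702]);
translate([1247, 54, 0]) cube([70, 70, 702]);
translate([54, 803, 0]) cube([70, 70, 702]);
translate([1247, 803, 0]) cube([70, 70, 702]);
translate([306, 404, 741]) {
  translate([0, 0, 393]) cube([342, 320, 37]);
  cube([34, 34, 393]);
  translate([308, 0, 0]) cube([34, 34, 393]);
  translate([0, 286, 0]) cube([34, 34, 393]);
  translate([308, 286, 0]) cube([34, 34, 393]);
}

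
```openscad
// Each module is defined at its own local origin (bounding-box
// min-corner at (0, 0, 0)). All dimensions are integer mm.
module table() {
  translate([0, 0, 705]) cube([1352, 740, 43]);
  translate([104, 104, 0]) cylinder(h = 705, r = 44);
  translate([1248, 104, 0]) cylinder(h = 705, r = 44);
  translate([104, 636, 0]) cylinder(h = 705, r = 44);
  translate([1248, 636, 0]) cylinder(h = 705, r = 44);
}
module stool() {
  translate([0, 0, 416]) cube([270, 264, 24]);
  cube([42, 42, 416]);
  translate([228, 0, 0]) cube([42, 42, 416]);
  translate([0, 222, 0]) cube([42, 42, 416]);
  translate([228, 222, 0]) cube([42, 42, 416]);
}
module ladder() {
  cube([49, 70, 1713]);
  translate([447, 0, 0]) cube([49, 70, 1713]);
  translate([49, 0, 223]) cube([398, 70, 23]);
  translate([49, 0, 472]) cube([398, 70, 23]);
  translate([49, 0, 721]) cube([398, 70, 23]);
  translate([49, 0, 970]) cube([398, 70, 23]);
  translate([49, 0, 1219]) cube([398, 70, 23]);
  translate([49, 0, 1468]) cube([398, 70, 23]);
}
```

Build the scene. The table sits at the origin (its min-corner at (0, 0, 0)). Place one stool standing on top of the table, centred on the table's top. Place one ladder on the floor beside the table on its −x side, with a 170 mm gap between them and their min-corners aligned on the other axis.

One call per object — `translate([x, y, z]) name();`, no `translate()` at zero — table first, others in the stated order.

table();
translate([541, 238, 748]) stool();
translate([-666, 0, 0]) ladder();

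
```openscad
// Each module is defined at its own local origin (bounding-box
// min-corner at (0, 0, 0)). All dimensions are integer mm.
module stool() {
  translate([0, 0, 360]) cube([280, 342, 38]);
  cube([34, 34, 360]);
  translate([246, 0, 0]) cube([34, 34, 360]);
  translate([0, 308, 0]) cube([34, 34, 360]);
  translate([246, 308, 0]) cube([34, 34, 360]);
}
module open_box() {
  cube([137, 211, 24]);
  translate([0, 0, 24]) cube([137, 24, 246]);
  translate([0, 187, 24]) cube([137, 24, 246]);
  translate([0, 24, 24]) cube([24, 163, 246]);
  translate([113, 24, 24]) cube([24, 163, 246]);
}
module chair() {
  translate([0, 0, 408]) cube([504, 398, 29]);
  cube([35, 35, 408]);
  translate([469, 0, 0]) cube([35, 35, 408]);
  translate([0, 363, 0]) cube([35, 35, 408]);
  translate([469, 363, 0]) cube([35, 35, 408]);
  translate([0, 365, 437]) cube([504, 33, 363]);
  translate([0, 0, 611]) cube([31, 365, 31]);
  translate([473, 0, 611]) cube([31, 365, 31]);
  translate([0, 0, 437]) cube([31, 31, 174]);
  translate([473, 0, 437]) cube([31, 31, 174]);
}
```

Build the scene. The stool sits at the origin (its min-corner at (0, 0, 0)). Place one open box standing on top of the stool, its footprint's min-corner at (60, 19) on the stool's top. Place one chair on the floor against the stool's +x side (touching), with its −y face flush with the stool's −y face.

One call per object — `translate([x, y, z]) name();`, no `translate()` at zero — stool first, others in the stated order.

stool();
translate([60, 19, 398]) open_box();
translate([280, 0, 0]) chair();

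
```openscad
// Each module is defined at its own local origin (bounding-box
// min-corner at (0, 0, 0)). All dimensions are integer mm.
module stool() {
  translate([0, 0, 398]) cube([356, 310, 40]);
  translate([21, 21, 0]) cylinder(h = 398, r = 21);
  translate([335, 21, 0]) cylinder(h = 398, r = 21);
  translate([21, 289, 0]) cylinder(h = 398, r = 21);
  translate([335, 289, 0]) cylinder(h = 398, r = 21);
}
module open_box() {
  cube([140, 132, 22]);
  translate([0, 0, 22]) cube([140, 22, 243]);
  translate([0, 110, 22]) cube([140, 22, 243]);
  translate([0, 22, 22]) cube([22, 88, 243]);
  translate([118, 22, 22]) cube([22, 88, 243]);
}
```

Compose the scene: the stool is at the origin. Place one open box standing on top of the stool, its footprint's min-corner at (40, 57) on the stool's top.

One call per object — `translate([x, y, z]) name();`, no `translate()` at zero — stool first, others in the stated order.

stool();
translate([40, 57, 438]) open_box();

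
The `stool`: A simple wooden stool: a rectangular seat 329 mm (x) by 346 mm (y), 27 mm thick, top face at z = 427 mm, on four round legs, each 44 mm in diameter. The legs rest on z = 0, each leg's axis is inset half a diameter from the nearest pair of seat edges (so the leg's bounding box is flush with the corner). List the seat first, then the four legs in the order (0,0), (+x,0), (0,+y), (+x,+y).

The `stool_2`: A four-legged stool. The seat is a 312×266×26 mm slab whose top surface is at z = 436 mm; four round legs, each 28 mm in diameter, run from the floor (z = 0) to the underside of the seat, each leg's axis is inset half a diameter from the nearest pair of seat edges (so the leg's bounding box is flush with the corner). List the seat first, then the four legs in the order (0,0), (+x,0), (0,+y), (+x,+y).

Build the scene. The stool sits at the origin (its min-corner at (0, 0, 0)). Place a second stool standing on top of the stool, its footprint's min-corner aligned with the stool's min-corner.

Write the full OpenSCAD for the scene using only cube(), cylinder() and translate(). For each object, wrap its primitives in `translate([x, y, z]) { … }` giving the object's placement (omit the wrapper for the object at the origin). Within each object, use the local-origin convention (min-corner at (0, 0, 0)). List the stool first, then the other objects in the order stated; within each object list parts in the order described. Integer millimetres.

translate([0, 0, 400]) cube([329, 346, 27]);
translate([22, 22, 0]) cylinder(h = 400, r = 22);
translate([307, 22, 0]) cylinder(h = 400, r = 22);
translate([22, 324, 0]) cylinder(h = 400, r = 22);
translate([307, 324, 0]) cylinder(h = 400, r = 22);
translate([0, 0, 427]) {
  translate([0, 0, 410]) cube([312, 266, 26]);
  translate([14, 14, 0]) cylinder(h = 410, r = 14);
  translate([298, 14, 0]) cylinder(h = 410, r = 14);
  translate([14, 252, 0]) cylinder(h = 410, r = 14);
  translate([298, 252, 0]) cylinder(h = 410, r = 14);
}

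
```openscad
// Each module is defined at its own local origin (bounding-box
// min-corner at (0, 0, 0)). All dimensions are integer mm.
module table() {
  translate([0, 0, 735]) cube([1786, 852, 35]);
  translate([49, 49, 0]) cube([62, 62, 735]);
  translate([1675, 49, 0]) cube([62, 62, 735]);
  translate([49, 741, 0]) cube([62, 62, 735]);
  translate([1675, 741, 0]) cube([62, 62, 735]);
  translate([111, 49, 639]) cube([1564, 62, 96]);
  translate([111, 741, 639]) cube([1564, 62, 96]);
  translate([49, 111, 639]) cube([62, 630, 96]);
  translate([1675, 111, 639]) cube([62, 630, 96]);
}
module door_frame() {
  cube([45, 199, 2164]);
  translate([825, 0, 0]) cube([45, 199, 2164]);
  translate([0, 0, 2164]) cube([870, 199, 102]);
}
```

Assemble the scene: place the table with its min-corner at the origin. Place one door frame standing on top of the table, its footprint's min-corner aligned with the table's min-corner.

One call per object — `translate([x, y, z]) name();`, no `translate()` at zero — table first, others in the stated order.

table();
translate([0, 0, 770]) door_frame();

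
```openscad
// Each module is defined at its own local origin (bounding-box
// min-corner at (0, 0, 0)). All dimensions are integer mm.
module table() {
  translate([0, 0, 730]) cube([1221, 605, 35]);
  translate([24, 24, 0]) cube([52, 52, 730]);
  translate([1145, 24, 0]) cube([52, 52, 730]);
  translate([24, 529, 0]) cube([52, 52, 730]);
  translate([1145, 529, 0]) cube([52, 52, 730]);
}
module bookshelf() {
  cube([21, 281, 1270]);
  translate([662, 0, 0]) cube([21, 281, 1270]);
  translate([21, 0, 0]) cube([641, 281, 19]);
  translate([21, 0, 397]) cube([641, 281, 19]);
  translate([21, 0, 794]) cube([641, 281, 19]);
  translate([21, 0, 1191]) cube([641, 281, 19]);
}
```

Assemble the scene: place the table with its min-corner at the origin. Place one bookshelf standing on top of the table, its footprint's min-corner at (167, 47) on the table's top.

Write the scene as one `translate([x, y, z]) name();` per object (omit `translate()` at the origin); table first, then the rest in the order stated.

table();
translate([167, 47, 765]) bookshelf();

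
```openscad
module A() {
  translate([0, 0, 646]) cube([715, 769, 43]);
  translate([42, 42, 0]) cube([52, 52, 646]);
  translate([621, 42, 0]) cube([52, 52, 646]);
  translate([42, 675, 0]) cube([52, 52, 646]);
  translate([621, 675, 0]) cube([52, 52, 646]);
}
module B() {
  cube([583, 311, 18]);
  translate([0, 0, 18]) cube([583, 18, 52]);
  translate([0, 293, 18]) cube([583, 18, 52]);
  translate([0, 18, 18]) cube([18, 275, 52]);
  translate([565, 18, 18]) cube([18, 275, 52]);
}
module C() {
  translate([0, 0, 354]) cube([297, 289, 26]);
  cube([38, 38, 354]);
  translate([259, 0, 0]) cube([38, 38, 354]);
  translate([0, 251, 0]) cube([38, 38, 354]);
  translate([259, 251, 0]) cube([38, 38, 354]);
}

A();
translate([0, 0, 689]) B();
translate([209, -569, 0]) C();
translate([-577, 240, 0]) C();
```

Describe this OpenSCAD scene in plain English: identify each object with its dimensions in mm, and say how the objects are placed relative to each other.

A is a table with a 715×769 mm rectangular top, 43 mm thick, top surface at z = 689 mm, supported by four 52×52 mm square legs, each inset 42 mm from the nearest pair of top edges, running from the floor.

B is an open-topped rectangular box: outside dimensions 583×311×70 mm, with a uniform wall and base thickness of 18 mm. The base is a full 583×311 slab on the floor; four walls sit on top of the base. The front and back walls (the −y and +y sides) span the full width; the two side walls fit between them.

C is a four-legged stool. The seat is a 297×289×26 mm slab whose top surface is at z = 380 mm; four square legs, each 38×38 mm in cross-section, run from the floor (z = 0) to the underside of the seat, each flush with a corner of the seat.

The open box is on top of the table. Two stools sit around the table at the −y, −x sides.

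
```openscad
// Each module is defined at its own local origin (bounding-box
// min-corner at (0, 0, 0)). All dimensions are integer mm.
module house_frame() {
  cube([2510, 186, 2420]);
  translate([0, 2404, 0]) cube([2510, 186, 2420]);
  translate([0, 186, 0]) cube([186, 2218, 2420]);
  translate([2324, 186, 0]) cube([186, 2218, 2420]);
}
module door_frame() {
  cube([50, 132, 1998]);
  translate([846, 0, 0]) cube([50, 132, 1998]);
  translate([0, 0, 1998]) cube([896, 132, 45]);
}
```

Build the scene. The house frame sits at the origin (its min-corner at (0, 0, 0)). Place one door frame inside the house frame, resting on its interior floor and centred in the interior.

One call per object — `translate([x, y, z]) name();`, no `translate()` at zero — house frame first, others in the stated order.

house_frame();
translate([807, 1229, 0]) door_frame();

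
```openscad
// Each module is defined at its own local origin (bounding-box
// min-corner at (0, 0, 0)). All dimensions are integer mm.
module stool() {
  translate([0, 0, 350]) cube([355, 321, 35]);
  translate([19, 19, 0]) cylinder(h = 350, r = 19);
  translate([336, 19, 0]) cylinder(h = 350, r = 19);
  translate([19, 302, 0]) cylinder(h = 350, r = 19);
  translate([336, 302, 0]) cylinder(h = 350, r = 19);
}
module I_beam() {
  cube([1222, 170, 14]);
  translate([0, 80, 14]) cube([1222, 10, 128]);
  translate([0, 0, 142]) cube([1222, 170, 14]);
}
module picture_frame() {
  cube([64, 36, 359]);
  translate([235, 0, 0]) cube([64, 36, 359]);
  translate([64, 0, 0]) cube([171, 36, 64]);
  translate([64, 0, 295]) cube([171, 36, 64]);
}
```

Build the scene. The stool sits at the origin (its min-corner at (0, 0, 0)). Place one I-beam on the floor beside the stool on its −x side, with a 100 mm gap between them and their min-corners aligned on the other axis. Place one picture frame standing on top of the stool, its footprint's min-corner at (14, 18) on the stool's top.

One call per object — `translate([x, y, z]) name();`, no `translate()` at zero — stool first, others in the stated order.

stool();
translate([-1322, 0, 0]) I_beam();
translate([14, 18, 385]) picture_frame();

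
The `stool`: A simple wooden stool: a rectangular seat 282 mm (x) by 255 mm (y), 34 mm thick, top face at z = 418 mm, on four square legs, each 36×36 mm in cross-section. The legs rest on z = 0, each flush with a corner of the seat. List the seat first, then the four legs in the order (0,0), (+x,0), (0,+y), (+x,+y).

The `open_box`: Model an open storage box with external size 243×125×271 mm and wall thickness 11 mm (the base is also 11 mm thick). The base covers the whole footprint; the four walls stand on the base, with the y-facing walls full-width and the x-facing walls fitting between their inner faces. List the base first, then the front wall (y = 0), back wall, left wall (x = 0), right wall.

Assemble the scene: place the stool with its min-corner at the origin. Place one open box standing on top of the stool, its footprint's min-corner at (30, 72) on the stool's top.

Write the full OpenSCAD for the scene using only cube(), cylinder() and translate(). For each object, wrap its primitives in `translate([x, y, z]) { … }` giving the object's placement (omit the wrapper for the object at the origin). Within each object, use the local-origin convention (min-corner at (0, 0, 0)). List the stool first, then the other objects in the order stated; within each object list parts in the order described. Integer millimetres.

translate([0, 0, 384]) cube([282, 255, 34]);
cube([36, 36, 384]);
translate([246, 0, 0]) cube([36, 36, 384]);
translate([0, 219, 0]) cube([36, 36, 384]);
translate([246, 219, 0]) cube([36, 36, 384]);
translate([30, 72, 418]) {
  cube([243, 125, 11]);
  translate([0, 0, 11]) cube([243, 11, 260]);
  translate([0, 114, 11]) cube([243, 11, 260]);
  translate([0, 11, 11]) cube([11, 103, 260]);
  translate([232, 11, 11]) cube([11, 103, 260]);
}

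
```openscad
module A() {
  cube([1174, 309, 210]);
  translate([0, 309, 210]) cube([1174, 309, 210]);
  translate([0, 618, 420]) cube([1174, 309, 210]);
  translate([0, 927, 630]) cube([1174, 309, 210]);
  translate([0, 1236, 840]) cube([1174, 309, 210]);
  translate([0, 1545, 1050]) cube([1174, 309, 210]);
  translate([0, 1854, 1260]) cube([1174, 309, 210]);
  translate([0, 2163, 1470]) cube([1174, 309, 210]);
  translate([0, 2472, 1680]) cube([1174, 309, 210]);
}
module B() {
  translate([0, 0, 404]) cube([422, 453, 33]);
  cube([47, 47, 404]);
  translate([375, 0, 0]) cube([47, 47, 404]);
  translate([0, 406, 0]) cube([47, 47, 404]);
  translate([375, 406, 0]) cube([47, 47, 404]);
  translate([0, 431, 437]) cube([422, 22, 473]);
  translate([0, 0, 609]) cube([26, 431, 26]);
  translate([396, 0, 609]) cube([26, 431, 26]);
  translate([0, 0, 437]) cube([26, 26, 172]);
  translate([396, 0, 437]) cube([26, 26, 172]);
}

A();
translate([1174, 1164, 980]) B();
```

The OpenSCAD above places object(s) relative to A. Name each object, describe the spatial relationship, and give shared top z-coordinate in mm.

A is a staircase. B is a chair. The chair is beside the staircase with their tops flush at z = 1890. The shared top z-coordinate is 1890 mm.

Both tops at z = 1890 mm.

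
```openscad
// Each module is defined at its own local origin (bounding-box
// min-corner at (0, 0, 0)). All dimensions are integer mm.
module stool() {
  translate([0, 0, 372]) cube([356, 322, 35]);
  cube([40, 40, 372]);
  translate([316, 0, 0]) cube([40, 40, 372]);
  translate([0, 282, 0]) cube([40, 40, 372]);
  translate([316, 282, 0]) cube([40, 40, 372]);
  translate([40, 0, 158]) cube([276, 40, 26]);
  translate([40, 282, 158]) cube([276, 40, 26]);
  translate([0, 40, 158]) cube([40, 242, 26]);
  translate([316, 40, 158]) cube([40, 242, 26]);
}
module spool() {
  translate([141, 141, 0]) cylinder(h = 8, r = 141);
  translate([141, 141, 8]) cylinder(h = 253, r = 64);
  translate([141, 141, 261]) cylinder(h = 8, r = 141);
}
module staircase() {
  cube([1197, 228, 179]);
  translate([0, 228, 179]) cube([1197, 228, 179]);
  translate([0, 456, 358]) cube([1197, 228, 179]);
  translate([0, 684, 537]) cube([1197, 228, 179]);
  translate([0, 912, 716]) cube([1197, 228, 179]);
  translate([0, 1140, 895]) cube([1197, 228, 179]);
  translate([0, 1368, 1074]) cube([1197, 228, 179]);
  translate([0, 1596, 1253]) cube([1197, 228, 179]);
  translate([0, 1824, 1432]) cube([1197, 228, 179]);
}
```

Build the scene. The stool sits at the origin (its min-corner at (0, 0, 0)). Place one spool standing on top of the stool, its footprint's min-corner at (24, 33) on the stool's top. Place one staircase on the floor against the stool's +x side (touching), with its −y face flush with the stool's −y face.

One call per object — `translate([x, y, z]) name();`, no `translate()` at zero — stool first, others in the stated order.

stool();
translate([24, 33, 407]) spool();
translate([356, 0, 0]) staircase();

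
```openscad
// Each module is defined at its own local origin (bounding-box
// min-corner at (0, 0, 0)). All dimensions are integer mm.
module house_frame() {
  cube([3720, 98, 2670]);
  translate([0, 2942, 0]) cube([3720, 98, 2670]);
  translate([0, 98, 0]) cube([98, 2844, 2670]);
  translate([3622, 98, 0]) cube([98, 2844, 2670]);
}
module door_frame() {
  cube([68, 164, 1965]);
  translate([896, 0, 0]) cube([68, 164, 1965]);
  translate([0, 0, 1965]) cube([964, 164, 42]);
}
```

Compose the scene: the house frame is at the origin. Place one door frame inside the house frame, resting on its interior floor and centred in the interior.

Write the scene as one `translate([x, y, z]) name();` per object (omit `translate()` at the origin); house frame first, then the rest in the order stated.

house_frame();
translate([1378, 1438, 0]) door_frame();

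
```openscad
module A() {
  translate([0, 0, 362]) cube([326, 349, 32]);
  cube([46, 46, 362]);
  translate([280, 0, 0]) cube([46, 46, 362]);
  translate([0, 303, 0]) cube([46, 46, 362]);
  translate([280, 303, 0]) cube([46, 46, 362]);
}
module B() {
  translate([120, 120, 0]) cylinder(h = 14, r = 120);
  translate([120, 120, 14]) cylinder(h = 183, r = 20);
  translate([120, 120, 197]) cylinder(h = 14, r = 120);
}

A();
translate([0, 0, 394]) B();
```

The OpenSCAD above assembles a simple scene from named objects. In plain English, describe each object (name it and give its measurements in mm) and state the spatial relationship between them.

A is a four-legged stool. The seat is a 326×349×32 mm slab whose top surface is at z = 394 mm; four square legs, each 46×46 mm in cross-section, run from the floor (z = 0) to the underside of the seat, each flush with a corner of the seat.

B is a spool: two coaxial disc flanges of radius 120 mm and thickness 14 mm, joined by a core cylinder of radius 20 mm and height 183 mm. The lower flange rests on z = 0 and the three cylinders share a vertical axis.

The spool is on top of the stool.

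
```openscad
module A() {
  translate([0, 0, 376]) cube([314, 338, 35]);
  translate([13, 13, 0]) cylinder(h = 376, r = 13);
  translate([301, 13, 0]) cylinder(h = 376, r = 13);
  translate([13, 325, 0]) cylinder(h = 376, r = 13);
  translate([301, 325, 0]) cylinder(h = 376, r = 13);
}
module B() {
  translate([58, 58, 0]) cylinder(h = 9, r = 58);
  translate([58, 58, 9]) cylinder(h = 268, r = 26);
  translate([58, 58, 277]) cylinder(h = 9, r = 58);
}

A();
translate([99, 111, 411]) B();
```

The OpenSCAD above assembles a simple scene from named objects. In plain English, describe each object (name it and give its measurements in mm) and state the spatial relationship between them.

A is a four-legged stool. The seat is a 314×338×35 mm slab whose top surface is at z = 411 mm; four round legs, each 26 mm in diameter, run from the floor (z = 0) to the underside of the seat, each leg's axis is inset half a diameter from the nearest pair of seat edges (so the leg's bounding box is flush with the corner).

B is a spool: two coaxial disc flanges of radius 58 mm and thickness 9 mm, joined by a core cylinder of radius 26 mm and height 268 mm. The lower flange rests on z = 0 and the three cylinders share a vertical axis.

The spool is on top of the stool, centred.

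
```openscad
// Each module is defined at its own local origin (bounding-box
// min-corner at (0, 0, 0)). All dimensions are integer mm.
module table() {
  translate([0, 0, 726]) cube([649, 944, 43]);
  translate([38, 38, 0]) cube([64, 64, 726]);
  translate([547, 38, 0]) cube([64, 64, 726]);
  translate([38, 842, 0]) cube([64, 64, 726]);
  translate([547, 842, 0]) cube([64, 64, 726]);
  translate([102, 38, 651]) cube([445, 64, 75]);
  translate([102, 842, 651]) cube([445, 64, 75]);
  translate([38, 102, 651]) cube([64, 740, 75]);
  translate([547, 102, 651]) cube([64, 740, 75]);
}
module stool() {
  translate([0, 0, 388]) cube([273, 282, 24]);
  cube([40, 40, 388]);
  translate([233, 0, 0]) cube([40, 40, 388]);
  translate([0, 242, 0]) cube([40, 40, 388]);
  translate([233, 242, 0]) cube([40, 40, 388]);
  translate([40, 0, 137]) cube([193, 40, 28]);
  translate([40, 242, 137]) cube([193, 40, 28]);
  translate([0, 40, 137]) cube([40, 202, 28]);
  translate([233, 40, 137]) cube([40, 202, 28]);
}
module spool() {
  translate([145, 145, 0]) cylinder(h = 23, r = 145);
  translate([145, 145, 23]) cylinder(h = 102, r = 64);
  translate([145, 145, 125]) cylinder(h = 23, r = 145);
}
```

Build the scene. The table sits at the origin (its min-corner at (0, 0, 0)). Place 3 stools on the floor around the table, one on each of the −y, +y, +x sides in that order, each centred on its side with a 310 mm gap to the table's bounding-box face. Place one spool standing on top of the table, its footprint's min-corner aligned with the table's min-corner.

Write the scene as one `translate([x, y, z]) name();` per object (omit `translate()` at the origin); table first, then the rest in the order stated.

table();
translate([188, -592, 0]) stool();
translate([188, 1254, 0]) stool();
translate([959, 331, 0]) stool();
translate([0, 0, 769]) spool();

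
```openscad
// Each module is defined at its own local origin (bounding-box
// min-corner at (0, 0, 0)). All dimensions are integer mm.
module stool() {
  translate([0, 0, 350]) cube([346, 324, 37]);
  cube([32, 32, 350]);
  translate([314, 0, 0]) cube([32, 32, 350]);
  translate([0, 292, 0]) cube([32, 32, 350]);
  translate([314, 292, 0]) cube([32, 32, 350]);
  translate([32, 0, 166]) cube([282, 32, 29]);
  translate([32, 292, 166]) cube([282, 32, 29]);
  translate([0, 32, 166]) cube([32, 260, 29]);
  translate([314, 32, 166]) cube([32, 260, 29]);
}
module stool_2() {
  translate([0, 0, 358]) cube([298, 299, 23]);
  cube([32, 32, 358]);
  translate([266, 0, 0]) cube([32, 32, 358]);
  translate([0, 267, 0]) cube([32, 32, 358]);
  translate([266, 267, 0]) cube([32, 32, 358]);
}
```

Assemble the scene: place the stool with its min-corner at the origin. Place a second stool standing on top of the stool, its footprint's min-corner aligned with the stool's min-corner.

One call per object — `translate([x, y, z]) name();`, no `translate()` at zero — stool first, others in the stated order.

stool();
translate([0, 0, 387]) stool_2();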